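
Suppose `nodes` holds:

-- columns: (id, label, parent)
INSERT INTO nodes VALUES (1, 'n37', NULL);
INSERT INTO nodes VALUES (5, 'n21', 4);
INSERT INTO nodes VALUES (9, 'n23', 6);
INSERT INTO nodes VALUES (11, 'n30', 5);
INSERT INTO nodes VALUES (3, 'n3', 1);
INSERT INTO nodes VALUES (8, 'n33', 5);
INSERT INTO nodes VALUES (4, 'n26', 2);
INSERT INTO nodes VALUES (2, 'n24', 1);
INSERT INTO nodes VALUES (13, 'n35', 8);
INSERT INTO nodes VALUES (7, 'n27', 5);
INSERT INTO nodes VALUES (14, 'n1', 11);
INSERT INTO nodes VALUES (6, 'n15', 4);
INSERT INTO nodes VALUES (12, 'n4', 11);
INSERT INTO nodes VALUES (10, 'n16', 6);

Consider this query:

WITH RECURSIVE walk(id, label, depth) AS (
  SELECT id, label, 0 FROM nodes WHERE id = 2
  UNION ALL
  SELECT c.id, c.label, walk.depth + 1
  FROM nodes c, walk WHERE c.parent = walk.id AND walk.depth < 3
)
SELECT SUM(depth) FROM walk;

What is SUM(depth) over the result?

Base: id=2 (n24) at depth 0.
Iteration 1: rows with parent in {2} -> n26 (id 4, depth 1).
Iteration 2: rows with parent in {4} -> n21 (id 5, depth 2), n15 (id 6, depth 2).
Iteration 3: rows with parent in {5,6} -> n27 (id 7, depth 3), n33 (id 8, depth 3), n23 (id 9, depth 3), n16 (id 10, depth 3), n30 (id 11, depth 3).
Iteration 4: depth < 3 fails for all current rows; recursion stops.
SUM(depth) = 0 + 1 + 2 + 2 + 3 + 3 + 3 + 3 + 3 = 20.

20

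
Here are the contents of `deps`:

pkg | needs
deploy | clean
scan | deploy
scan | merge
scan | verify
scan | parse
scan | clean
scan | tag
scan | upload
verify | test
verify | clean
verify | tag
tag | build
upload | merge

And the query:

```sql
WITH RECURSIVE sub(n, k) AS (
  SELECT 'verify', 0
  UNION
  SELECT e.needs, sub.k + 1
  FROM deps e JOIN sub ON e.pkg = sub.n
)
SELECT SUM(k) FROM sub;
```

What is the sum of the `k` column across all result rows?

Base: (verify, k=0).
Iteration 1: edges from {verify} -> (clean, k=1), (tag, k=1), (test, k=1).
Iteration 2: edges from {clean,tag,test} -> (build, k=2).
Iteration 3: no outgoing edges from {build}; recursion stops.
SUM(k) = 0 + 1 + 1 + 1 + 2 = 5.

5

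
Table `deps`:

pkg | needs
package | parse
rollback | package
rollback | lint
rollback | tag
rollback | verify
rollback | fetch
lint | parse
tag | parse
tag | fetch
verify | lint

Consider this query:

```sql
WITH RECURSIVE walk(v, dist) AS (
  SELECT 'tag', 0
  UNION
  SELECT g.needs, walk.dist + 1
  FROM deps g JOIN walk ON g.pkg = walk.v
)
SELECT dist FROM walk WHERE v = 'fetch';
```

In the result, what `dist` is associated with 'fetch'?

Base: (tag, dist=0).
Iteration 1: edges from {tag} -> (fetch, dist=1), (parse, dist=1).
Iteration 2: no outgoing edges from {fetch,parse}; recursion stops.

1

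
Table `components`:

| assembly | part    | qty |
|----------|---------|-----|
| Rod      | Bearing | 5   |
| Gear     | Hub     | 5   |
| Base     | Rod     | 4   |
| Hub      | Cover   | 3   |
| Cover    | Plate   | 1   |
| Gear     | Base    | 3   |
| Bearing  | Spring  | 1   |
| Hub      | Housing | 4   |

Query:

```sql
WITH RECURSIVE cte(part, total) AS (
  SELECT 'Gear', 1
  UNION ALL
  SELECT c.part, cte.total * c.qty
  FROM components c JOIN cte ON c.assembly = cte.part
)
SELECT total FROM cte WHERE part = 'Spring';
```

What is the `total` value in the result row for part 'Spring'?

Base: (Gear, total=1).
Iteration 1: components of {Gear} -> Base = 1*3 = 3, Hub = 1*5 = 5.
Iteration 2: components of {Base,Hub} -> Cover = 5*3 = 15, Housing = 5*4 = 20, Rod = 3*4 = 12.
Iteration 3: components of {Cover,Housing,Rod} -> Bearing = 12*5 = 60, Plate = 15*1 = 15.
Iteration 4: components of {Bearing,Plate} -> Spring = 60*1 = 60.
Iteration 5: no further components; recursion stops.

60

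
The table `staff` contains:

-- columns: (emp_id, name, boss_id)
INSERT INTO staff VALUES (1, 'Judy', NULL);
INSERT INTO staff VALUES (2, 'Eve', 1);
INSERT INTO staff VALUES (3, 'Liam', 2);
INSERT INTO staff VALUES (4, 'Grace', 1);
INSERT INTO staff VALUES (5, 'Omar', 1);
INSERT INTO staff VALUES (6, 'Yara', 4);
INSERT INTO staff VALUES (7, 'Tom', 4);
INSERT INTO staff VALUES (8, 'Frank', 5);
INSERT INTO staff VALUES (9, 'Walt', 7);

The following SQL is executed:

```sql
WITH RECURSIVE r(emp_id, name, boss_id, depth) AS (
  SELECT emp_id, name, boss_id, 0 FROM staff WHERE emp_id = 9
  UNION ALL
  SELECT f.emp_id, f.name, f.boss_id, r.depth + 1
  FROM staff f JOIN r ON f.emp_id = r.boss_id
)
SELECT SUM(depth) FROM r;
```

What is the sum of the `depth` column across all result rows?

6

Base: emp_id=9 (Walt), boss_id=7, depth 0.
Iteration 1: join on emp_id=7 -> Tom (id 7, boss_id=4, depth 1).
Iteration 2: join on emp_id=4 -> Grace (id 4, boss_id=1, depth 2).
Iteration 3: join on emp_id=1 -> Judy (id 1, boss_id=NULL, depth 3).
Iteration 4: boss_id is NULL; no match; recursion stops.
SUM(depth) = 0 + 1 + 2 + 3 = 6.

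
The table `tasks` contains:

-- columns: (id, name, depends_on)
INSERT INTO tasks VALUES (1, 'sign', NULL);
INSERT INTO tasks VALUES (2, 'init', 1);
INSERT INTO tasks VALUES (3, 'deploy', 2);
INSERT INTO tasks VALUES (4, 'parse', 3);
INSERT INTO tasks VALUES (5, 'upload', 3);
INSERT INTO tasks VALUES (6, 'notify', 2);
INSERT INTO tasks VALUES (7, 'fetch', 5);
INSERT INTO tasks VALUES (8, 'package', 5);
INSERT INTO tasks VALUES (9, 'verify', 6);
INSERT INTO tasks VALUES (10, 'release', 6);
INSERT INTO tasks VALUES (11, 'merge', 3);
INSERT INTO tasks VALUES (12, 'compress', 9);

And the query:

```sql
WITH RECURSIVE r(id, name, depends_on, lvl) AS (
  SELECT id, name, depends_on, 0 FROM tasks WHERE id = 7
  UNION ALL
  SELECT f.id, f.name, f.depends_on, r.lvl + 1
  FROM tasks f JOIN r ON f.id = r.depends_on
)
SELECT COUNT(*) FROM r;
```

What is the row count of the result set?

5

Base: id=7 (fetch), depends_on=5, lvl 0.
Iteration 1: join on id=5 -> upload (id 5, depends_on=3, lvl 1).
Iteration 2: join on id=3 -> deploy (id 3, depends_on=2, lvl 2).
Iteration 3: join on id=2 -> init (id 2, depends_on=1, lvl 3).
Iteration 4: join on id=1 -> sign (id 1, depends_on=NULL, lvl 4).
Iteration 5: depends_on is NULL; no match; recursion stops.
Total rows emitted: 5.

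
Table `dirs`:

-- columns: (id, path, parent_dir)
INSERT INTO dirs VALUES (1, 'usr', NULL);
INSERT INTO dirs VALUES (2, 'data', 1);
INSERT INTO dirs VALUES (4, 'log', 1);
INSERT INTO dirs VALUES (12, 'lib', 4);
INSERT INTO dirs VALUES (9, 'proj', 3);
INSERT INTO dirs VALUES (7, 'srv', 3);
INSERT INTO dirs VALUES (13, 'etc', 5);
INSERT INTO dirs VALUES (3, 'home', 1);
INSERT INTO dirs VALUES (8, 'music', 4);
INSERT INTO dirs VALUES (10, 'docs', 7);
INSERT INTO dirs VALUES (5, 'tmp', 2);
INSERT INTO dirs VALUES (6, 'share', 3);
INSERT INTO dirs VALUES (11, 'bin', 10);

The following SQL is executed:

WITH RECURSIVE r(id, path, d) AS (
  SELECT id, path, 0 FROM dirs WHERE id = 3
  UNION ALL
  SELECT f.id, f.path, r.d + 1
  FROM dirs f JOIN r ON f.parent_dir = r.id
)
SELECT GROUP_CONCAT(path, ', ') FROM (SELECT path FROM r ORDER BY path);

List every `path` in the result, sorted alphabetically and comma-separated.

Base: id=3 (home) at d 0.
Iteration 1: rows with parent_dir in {3} -> share (id 6, d 1), srv (id 7, d 1), proj (id 9, d 1).
Iteration 2: rows with parent_dir in {6,7,9} -> docs (id 10, d 2).
Iteration 3: rows with parent_dir in {10} -> bin (id 11, d 3).
Iteration 4: no rows with parent_dir in {11}; recursion stops.

bin, docs, home, proj, share, srv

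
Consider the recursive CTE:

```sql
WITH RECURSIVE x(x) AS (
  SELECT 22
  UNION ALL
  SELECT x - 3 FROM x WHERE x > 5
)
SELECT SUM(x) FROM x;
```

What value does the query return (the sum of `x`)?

91

Base: x=22.
Iteration 1: 22 > 5 holds -> x = 22 - 3 = 19.
Iteration 2: 19 > 5 holds -> x = 19 - 3 = 16.
Iteration 3: 16 > 5 holds -> x = 16 - 3 = 13.
Iteration 4: 13 > 5 holds -> x = 13 - 3 = 10.
Iteration 5: 10 > 5 holds -> x = 10 - 3 = 7.
Iteration 6: 7 > 5 holds -> x = 7 - 3 = 4.
Iteration 7: 4 > 5 fails; recursion stops.
SUM(x) = 22 + 19 + 16 + 13 + 10 + 7 + 4 = 91.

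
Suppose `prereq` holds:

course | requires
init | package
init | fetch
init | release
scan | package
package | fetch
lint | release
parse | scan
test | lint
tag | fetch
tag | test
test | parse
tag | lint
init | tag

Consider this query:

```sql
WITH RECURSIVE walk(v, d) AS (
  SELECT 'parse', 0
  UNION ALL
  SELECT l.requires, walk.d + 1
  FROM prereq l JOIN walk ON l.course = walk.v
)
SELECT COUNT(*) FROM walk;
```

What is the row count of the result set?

4

Base: (parse, d=0).
Iteration 1: edges from {parse} -> (scan, d=1).
Iteration 2: edges from {scan} -> (package, d=2).
Iteration 3: edges from {package} -> (fetch, d=3).
Iteration 4: no outgoing edges from {fetch}; recursion stops.
Total rows emitted: 4.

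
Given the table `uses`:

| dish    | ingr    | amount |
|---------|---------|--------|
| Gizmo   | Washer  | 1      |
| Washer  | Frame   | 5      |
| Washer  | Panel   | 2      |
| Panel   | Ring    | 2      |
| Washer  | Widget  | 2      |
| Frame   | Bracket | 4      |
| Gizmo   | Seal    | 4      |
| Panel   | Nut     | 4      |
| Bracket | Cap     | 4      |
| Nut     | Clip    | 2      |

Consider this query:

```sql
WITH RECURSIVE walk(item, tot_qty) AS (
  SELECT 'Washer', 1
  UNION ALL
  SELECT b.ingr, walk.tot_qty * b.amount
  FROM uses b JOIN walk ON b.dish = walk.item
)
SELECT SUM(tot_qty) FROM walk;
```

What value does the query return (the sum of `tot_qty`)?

Base: (Washer, tot_qty=1).
Iteration 1: components of {Washer} -> Frame = 1*5 = 5, Panel = 1*2 = 2, Widget = 1*2 = 2.
Iteration 2: components of {Frame,Panel,Widget} -> Bracket = 5*4 = 20, Nut = 2*4 = 8, Ring = 2*2 = 4.
Iteration 3: components of {Bracket,Nut,Ring} -> Cap = 20*4 = 80, Clip = 8*2 = 16.
Iteration 4: no further components; recursion stops.
SUM(tot_qty) = 1 + 5 + 2 + 2 + 20 + 4 + 8 + 80 + 16 = 138.

138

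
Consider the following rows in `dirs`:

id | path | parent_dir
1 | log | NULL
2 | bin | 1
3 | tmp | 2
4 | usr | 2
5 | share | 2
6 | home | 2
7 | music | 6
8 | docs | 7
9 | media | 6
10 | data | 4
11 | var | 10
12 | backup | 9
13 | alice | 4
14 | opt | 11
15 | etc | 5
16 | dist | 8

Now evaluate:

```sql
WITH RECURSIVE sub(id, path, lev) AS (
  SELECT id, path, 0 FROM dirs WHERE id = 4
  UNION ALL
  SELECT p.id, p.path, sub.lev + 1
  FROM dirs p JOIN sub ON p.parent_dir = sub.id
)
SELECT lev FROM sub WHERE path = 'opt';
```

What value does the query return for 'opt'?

Base: id=4 (usr) at lev 0.
Iteration 1: rows with parent_dir in {4} -> data (id 10, lev 1), alice (id 13, lev 1).
Iteration 2: rows with parent_dir in {10,13} -> var (id 11, lev 2).
Iteration 3: rows with parent_dir in {11} -> opt (id 14, lev 3).
Iteration 4: no rows with parent_dir in {14}; recursion stops.

3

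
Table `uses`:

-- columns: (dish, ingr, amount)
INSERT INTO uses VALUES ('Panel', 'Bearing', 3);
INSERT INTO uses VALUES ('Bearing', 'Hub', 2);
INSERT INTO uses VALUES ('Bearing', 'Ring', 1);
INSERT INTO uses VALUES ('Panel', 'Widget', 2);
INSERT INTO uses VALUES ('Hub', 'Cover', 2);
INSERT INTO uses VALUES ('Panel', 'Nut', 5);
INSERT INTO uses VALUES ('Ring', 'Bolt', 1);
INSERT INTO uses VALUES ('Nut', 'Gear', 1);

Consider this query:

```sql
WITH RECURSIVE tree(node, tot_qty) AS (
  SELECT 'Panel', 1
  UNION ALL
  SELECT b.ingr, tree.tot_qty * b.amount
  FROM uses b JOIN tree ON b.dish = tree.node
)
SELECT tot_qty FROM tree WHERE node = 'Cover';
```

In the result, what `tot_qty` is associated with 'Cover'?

Base: (Panel, tot_qty=1).
Iteration 1: components of {Panel} -> Bearing = 1*3 = 3, Nut = 1*5 = 5, Widget = 1*2 = 2.
Iteration 2: components of {Bearing,Nut,Widget} -> Gear = 5*1 = 5, Hub = 3*2 = 6, Ring = 3*1 = 3.
Iteration 3: components of {Gear,Hub,Ring} -> Bolt = 3*1 = 3, Cover = 6*2 = 12.
Iteration 4: no further components; recursion stops.

12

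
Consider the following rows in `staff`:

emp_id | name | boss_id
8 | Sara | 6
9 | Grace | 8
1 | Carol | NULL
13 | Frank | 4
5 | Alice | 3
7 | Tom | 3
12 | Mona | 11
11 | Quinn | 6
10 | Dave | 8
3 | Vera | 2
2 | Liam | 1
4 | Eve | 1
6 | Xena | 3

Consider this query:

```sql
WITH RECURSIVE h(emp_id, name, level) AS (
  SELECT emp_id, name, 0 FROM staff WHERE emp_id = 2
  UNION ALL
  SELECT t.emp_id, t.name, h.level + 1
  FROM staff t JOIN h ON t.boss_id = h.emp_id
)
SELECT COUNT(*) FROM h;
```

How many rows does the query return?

Base: emp_id=2 (Liam) at level 0.
Iteration 1: rows with boss_id in {2} -> Vera (id 3, level 1).
Iteration 2: rows with boss_id in {3} -> Alice (id 5, level 2), Xena (id 6, level 2), Tom (id 7, level 2).
Iteration 3: rows with boss_id in {5,6,7} -> Sara (id 8, level 3), Quinn (id 11, level 3).
Iteration 4: rows with boss_id in {8,11} -> Grace (id 9, level 4), Dave (id 10, level 4), Mona (id 12, level 4).
Iteration 5: no rows with boss_id in {9,10,12}; recursion stops.
Total rows emitted: 10.

10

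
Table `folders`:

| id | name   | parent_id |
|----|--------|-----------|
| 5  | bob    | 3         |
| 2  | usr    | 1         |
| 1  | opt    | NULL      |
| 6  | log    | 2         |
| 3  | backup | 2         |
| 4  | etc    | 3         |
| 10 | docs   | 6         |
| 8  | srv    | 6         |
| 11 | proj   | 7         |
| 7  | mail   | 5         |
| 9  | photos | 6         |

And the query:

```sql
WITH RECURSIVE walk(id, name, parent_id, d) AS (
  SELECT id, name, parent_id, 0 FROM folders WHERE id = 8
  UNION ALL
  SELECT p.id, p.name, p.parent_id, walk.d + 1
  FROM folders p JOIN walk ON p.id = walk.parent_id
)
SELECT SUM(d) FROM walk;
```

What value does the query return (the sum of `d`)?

6

Base: id=8 (srv), parent_id=6, d 0.
Iteration 1: join on id=6 -> log (id 6, parent_id=2, d 1).
Iteration 2: join on id=2 -> usr (id 2, parent_id=1, d 2).
Iteration 3: join on id=1 -> opt (id 1, parent_id=NULL, d 3).
Iteration 4: parent_id is NULL; no match; recursion stops.
SUM(d) = 0 + 1 + 2 + 3 = 6.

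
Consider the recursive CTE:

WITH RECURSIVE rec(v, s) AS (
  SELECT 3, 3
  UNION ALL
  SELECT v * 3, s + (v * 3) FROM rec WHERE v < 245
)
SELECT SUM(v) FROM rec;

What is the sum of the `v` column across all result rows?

1092

Base: v=3, s=3.
Iteration 1: 3 < 245 holds -> v = 3 * 3 = 9, s = 3 + 9 = 12.
Iteration 2: 9 < 245 holds -> v = 9 * 3 = 27, s = 12 + 27 = 39.
Iteration 3: 27 < 245 holds -> v = 27 * 3 = 81, s = 39 + 81 = 120.
Iteration 4: 81 < 245 holds -> v = 81 * 3 = 243, s = 120 + 243 = 363.
Iteration 5: 243 < 245 holds -> v = 243 * 3 = 729, s = 363 + 729 = 1092.
Iteration 6: 729 < 245 fails; recursion stops.
SUM(v) = 3 + 9 + 27 + 81 + 243 + 729 = 1092.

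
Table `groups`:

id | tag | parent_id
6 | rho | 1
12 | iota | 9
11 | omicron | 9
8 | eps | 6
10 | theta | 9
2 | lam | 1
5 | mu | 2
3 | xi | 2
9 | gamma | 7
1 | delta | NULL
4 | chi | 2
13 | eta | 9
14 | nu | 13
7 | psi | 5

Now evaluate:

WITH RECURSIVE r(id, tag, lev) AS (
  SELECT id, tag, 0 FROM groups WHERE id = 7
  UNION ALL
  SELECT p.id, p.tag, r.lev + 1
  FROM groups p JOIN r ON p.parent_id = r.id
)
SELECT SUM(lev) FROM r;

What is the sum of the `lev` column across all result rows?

12

Base: id=7 (psi) at lev 0.
Iteration 1: rows with parent_id in {7} -> gamma (id 9, lev 1).
Iteration 2: rows with parent_id in {9} -> theta (id 10, lev 2), omicron (id 11, lev 2), iota (id 12, lev 2), eta (id 13, lev 2).
Iteration 3: rows with parent_id in {10,11,12,13} -> nu (id 14, lev 3).
Iteration 4: no rows with parent_id in {14}; recursion stops.
SUM(lev) = 0 + 1 + 2 + 2 + 2 + 2 + 3 = 12.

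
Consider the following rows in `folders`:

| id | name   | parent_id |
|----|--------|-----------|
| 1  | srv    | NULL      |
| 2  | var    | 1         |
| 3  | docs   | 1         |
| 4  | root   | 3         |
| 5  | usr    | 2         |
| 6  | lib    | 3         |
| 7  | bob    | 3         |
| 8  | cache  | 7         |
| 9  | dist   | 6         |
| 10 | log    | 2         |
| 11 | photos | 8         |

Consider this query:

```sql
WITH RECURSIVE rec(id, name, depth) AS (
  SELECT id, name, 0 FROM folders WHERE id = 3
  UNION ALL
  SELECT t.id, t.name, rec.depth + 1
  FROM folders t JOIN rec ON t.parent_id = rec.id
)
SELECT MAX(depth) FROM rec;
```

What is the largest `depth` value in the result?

Base: id=3 (docs) at depth 0.
Iteration 1: rows with parent_id in {3} -> root (id 4, depth 1), lib (id 6, depth 1), bob (id 7, depth 1).
Iteration 2: rows with parent_id in {4,6,7} -> cache (id 8, depth 2), dist (id 9, depth 2).
Iteration 3: rows with parent_id in {8,9} -> photos (id 11, depth 3).
Iteration 4: no rows with parent_id in {11}; recursion stops.
depth values: 0, 1, 1, 1, 2, 2, 3; the maximum is 3.

3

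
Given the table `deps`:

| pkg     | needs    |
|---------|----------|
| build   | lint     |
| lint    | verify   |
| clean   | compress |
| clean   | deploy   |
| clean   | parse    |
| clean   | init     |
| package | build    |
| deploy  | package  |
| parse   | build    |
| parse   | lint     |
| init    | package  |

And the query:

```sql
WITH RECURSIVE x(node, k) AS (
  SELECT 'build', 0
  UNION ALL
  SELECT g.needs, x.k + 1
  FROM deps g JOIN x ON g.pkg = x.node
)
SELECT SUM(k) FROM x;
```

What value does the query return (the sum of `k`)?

3

Base: (build, k=0).
Iteration 1: edges from {build} -> (lint, k=1).
Iteration 2: edges from {lint} -> (verify, k=2).
Iteration 3: no outgoing edges from {verify}; recursion stops.
SUM(k) = 0 + 1 + 2 = 3.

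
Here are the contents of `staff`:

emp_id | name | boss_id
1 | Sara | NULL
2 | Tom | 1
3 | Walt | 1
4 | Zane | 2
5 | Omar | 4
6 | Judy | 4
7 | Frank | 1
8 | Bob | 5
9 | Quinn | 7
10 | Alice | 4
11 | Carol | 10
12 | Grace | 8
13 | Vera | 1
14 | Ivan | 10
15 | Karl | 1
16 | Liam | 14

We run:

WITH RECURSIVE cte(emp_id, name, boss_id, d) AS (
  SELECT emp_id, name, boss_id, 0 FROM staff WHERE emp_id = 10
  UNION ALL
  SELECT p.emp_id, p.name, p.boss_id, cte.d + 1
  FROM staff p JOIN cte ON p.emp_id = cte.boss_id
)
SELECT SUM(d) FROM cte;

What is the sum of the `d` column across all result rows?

Base: emp_id=10 (Alice), boss_id=4, d 0.
Iteration 1: join on emp_id=4 -> Zane (id 4, boss_id=2, d 1).
Iteration 2: join on emp_id=2 -> Tom (id 2, boss_id=1, d 2).
Iteration 3: join on emp_id=1 -> Sara (id 1, boss_id=NULL, d 3).
Iteration 4: boss_id is NULL; no match; recursion stops.
SUM(d) = 0 + 1 + 2 + 3 = 6.

6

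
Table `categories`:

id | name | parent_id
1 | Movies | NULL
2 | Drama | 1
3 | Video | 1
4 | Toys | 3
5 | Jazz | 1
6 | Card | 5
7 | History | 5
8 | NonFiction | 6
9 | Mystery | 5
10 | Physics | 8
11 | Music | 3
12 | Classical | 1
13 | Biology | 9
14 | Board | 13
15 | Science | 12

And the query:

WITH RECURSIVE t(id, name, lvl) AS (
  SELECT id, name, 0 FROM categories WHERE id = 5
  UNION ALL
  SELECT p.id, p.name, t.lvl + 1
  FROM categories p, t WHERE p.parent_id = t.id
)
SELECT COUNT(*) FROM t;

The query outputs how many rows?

Base: id=5 (Jazz) at lvl 0.
Iteration 1: rows with parent_id in {5} -> Card (id 6, lvl 1), History (id 7, lvl 1), Mystery (id 9, lvl 1).
Iteration 2: rows with parent_id in {6,7,9} -> NonFiction (id 8, lvl 2), Biology (id 13, lvl 2).
Iteration 3: rows with parent_id in {8,13} -> Physics (id 10, lvl 3), Board (id 14, lvl 3).
Iteration 4: no rows with parent_id in {10,14}; recursion stops.
Total rows emitted: 8.

8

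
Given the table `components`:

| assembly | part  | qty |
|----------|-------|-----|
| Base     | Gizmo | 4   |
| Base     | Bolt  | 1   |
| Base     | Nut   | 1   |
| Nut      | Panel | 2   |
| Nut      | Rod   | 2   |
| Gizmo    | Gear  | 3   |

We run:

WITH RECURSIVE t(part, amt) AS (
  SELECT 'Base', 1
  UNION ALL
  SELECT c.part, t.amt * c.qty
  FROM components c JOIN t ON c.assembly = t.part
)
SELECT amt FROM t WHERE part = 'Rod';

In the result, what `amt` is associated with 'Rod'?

2

Base: (Base, amt=1).
Iteration 1: components of {Base} -> Bolt = 1*1 = 1, Gizmo = 1*4 = 4, Nut = 1*1 = 1.
Iteration 2: components of {Bolt,Gizmo,Nut} -> Gear = 4*3 = 12, Panel = 1*2 = 2, Rod = 1*2 = 2.
Iteration 3: no further components; recursion stops.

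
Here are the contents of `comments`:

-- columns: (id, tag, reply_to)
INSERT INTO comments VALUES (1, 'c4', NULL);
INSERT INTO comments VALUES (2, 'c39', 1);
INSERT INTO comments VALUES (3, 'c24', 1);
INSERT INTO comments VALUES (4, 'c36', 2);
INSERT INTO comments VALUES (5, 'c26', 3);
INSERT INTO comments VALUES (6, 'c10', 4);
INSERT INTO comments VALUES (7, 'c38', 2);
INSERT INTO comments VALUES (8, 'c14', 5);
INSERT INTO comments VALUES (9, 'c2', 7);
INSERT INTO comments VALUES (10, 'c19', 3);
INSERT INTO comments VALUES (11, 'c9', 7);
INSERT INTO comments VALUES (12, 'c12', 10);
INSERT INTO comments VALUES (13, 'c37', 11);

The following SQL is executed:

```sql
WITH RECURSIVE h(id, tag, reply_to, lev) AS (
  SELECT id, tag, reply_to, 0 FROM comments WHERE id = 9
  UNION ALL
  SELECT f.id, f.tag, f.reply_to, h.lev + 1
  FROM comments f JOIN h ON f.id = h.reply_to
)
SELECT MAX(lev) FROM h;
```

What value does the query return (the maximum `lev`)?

3

Base: id=9 (c2), reply_to=7, lev 0.
Iteration 1: join on id=7 -> c38 (id 7, reply_to=2, lev 1).
Iteration 2: join on id=2 -> c39 (id 2, reply_to=1, lev 2).
Iteration 3: join on id=1 -> c4 (id 1, reply_to=NULL, lev 3).
Iteration 4: reply_to is NULL; no match; recursion stops.
lev values: 0, 1, 2, 3; the maximum is 3.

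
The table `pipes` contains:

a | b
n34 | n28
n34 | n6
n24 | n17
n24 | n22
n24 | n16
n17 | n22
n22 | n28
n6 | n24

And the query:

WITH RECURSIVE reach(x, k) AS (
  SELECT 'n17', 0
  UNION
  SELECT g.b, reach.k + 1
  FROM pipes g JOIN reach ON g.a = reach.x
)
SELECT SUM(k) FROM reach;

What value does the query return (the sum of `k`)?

3

Base: (n17, k=0).
Iteration 1: edges from {n17} -> (n22, k=1).
Iteration 2: edges from {n22} -> (n28, k=2).
Iteration 3: no outgoing edges from {n28}; recursion stops.
SUM(k) = 0 + 1 + 2 = 3.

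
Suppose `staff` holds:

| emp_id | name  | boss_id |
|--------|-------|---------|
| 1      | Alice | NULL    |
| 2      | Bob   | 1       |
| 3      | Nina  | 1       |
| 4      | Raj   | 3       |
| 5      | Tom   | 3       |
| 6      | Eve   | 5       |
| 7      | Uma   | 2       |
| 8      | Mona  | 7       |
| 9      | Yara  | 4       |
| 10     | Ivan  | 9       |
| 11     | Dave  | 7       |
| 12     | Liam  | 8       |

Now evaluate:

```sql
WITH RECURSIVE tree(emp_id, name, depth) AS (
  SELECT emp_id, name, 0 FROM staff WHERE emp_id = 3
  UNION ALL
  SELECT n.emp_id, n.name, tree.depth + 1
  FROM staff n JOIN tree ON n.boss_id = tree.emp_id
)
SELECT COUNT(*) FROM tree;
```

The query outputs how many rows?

Base: emp_id=3 (Nina) at depth 0.
Iteration 1: rows with boss_id in {3} -> Raj (id 4, depth 1), Tom (id 5, depth 1).
Iteration 2: rows with boss_id in {4,5} -> Eve (id 6, depth 2), Yara (id 9, depth 2).
Iteration 3: rows with boss_id in {6,9} -> Ivan (id 10, depth 3).
Iteration 4: no rows with boss_id in {10}; recursion stops.
Total rows emitted: 6.

6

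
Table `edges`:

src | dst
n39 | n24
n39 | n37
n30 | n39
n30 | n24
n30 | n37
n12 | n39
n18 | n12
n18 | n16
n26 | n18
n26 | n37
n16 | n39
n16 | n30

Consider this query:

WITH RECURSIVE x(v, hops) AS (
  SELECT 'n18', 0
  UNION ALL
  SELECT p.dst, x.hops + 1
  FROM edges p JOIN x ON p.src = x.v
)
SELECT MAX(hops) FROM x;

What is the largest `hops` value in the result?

4

Base: (n18, hops=0).
Iteration 1: edges from {n18} -> (n12, hops=1), (n16, hops=1).
Iteration 2: edges from {n12,n16} -> (n30, hops=2), (n39, hops=2) x2. [UNION ALL keeps all 3 new rows, including repeats]
Iteration 3: edges from {n30,n39} -> (n24, hops=3) x3, (n37, hops=3) x3, (n39, hops=3). [UNION ALL keeps all 7 new rows, including repeats]
Iteration 4: edges from {n24,n37,n39} -> (n24, hops=4), (n37, hops=4).
Iteration 5: no outgoing edges from {n24,n37}; recursion stops.
hops values: 0, 1, 1, 2, 2, 2, 3, 3, 3, 3, 3, 3, 3, 4, 4; the maximum is 4.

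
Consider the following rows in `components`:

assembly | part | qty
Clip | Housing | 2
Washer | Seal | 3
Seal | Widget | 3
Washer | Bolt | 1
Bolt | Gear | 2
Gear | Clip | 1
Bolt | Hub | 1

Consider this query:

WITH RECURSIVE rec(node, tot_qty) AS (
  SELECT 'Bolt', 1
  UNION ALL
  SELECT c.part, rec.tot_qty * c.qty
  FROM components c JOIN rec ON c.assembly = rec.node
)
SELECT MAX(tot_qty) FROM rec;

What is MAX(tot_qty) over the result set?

Base: (Bolt, tot_qty=1).
Iteration 1: components of {Bolt} -> Gear = 1*2 = 2, Hub = 1*1 = 1.
Iteration 2: components of {Gear,Hub} -> Clip = 2*1 = 2.
Iteration 3: components of {Clip} -> Housing = 2*2 = 4.
Iteration 4: no further components; recursion stops.
tot_qty values: 1, 1, 2, 2, 4; the maximum is 4.

4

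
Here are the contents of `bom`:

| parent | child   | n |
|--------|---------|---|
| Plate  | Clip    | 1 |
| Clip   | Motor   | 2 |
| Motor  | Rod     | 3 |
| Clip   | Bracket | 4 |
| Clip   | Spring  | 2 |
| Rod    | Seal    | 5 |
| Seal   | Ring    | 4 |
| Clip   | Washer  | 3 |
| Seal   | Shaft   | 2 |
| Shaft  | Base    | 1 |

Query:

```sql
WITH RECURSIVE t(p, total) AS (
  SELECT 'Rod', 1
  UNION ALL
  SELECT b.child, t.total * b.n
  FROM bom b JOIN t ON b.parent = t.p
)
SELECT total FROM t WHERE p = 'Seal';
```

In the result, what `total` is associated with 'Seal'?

5

Base: (Rod, total=1).
Iteration 1: components of {Rod} -> Seal = 1*5 = 5.
Iteration 2: components of {Seal} -> Ring = 5*4 = 20, Shaft = 5*2 = 10.
Iteration 3: components of {Ring,Shaft} -> Base = 10*1 = 10.
Iteration 4: no further components; recursion stops.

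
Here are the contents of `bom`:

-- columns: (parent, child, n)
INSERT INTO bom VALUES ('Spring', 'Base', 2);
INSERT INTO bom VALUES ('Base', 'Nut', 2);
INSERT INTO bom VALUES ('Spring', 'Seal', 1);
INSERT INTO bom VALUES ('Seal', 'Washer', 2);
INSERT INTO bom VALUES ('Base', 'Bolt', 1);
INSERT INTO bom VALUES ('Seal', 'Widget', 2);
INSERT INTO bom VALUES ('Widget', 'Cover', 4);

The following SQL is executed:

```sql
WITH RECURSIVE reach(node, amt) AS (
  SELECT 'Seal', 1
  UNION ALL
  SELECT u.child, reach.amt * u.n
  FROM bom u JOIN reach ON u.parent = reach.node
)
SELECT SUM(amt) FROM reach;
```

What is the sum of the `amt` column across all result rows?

13

Base: (Seal, amt=1).
Iteration 1: components of {Seal} -> Washer = 1*2 = 2, Widget = 1*2 = 2.
Iteration 2: components of {Washer,Widget} -> Cover = 2*4 = 8.
Iteration 3: no further components; recursion stops.
SUM(amt) = 1 + 2 + 2 + 8 = 13.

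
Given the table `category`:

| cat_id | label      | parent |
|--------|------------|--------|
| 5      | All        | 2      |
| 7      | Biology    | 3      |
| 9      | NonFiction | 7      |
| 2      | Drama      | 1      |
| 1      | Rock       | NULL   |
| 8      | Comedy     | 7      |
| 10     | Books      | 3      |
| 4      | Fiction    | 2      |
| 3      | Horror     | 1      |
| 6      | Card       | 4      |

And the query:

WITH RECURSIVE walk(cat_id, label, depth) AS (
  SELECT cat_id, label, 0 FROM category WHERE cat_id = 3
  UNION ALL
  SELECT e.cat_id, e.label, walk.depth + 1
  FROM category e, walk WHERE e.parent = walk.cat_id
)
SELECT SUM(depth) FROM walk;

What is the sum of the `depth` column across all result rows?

Base: cat_id=3 (Horror) at depth 0.
Iteration 1: rows with parent in {3} -> Biology (id 7, depth 1), Books (id 10, depth 1).
Iteration 2: rows with parent in {7,10} -> Comedy (id 8, depth 2), NonFiction (id 9, depth 2).
Iteration 3: no rows with parent in {8,9}; recursion stops.
SUM(depth) = 0 + 1 + 1 + 2 + 2 = 6.

6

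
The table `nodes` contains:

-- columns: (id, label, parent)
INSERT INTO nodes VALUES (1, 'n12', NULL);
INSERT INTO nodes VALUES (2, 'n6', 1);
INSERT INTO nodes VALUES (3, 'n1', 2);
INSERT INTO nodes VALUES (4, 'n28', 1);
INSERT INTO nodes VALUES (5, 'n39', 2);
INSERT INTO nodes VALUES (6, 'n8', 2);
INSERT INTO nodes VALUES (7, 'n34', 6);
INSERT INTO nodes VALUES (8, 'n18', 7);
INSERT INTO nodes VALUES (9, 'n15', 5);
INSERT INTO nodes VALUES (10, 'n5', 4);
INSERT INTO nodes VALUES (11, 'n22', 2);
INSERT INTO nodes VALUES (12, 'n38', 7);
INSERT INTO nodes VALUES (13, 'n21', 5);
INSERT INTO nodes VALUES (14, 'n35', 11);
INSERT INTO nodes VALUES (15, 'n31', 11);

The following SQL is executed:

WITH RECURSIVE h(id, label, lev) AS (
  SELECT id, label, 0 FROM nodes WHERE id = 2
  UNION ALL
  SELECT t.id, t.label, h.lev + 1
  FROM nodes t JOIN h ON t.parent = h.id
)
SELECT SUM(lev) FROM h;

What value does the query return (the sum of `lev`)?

20

Base: id=2 (n6) at lev 0.
Iteration 1: rows with parent in {2} -> n1 (id 3, lev 1), n39 (id 5, lev 1), n8 (id 6, lev 1), n22 (id 11, lev 1).
Iteration 2: rows with parent in {3,5,6,11} -> n34 (id 7, lev 2), n15 (id 9, lev 2), n21 (id 13, lev 2), n35 (id 14, lev 2), n31 (id 15, lev 2).
Iteration 3: rows with parent in {7,9,13,14,15} -> n18 (id 8, lev 3), n38 (id 12, lev 3).
Iteration 4: no rows with parent in {8,12}; recursion stops.
SUM(lev) = 0 + 1 + 1 + 1 + 1 + 2 + 2 + 2 + 2 + 2 + 3 + 3 = 20.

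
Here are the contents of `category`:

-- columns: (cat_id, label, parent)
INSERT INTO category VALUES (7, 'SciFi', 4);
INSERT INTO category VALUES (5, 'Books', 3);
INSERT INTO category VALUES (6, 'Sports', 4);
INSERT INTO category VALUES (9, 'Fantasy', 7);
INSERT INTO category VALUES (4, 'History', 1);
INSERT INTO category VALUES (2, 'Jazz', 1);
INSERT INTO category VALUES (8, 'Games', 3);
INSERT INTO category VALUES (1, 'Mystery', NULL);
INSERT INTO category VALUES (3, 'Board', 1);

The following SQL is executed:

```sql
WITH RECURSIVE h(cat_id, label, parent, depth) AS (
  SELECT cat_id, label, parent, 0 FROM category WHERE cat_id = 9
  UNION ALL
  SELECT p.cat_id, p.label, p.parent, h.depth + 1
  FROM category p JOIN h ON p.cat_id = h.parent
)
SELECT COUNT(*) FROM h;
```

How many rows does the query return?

4

Base: cat_id=9 (Fantasy), parent=7, depth 0.
Iteration 1: join on cat_id=7 -> SciFi (id 7, parent=4, depth 1).
Iteration 2: join on cat_id=4 -> History (id 4, parent=1, depth 2).
Iteration 3: join on cat_id=1 -> Mystery (id 1, parent=NULL, depth 3).
Iteration 4: parent is NULL; no match; recursion stops.
Total rows emitted: 4.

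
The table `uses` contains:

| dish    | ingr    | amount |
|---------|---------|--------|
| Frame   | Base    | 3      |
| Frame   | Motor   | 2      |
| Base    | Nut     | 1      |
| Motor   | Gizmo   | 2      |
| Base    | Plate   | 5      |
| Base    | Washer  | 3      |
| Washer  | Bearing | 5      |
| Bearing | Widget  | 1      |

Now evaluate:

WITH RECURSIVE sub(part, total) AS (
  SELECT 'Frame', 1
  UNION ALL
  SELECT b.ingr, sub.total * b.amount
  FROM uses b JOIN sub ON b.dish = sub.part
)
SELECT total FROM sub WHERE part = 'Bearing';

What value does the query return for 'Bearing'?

Base: (Frame, total=1).
Iteration 1: components of {Frame} -> Base = 1*3 = 3, Motor = 1*2 = 2.
Iteration 2: components of {Base,Motor} -> Gizmo = 2*2 = 4, Nut = 3*1 = 3, Plate = 3*5 = 15, Washer = 3*3 = 9.
Iteration 3: components of {Gizmo,Nut,Plate,Washer} -> Bearing = 9*5 = 45.
Iteration 4: components of {Bearing} -> Widget = 45*1 = 45.
Iteration 5: no further components; recursion stops.

45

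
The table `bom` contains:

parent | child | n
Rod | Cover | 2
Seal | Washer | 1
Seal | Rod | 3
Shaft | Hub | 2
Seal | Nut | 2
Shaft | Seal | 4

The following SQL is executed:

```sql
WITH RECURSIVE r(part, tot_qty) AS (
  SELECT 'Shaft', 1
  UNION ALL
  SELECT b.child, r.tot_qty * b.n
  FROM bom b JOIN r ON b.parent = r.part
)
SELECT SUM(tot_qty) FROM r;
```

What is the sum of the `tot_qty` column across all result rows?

Base: (Shaft, tot_qty=1).
Iteration 1: components of {Shaft} -> Hub = 1*2 = 2, Seal = 1*4 = 4.
Iteration 2: components of {Hub,Seal} -> Nut = 4*2 = 8, Rod = 4*3 = 12, Washer = 4*1 = 4.
Iteration 3: components of {Nut,Rod,Washer} -> Cover = 12*2 = 24.
Iteration 4: no further components; recursion stops.
SUM(tot_qty) = 1 + 4 + 2 + 12 + 8 + 4 + 24 = 55.

55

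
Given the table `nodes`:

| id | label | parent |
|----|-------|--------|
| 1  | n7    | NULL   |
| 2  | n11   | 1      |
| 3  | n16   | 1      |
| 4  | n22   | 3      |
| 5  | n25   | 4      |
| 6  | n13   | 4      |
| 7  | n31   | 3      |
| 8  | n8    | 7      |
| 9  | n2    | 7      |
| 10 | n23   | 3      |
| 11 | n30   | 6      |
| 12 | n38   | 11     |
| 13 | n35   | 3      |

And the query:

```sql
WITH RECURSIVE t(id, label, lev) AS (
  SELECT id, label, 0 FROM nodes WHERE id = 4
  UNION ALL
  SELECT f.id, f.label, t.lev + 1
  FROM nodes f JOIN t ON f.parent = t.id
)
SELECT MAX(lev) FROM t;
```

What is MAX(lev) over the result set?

3

Base: id=4 (n22) at lev 0.
Iteration 1: rows with parent in {4} -> n25 (id 5, lev 1), n13 (id 6, lev 1).
Iteration 2: rows with parent in {5,6} -> n30 (id 11, lev 2).
Iteration 3: rows with parent in {11} -> n38 (id 12, lev 3).
Iteration 4: no rows with parent in {12}; recursion stops.
lev values: 0, 1, 1, 2, 3; the maximum is 3.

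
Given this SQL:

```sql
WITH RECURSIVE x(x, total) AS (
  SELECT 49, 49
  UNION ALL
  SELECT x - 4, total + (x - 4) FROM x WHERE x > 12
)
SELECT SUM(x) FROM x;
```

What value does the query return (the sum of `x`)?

319

Base: x=49, total=49.
Iteration 1: 49 > 12 holds -> x = 49 - 4 = 45, total = 49 + 45 = 94.
Iteration 2: 45 > 12 holds -> x = 45 - 4 = 41, total = 94 + 41 = 135.
Iteration 3: 41 > 12 holds -> x = 41 - 4 = 37, total = 135 + 37 = 172.
Iteration 4: 37 > 12 holds -> x = 37 - 4 = 33, total = 172 + 33 = 205.
Iteration 5: 33 > 12 holds -> x = 33 - 4 = 29, total = 205 + 29 = 234.
Iteration 6: 29 > 12 holds -> x = 29 - 4 = 25, total = 234 + 25 = 259.
Iteration 7: 25 > 12 holds -> x = 25 - 4 = 21, total = 259 + 21 = 280.
Iteration 8: 21 > 12 holds -> x = 21 - 4 = 17, total = 280 + 17 = 297.
Iteration 9: 17 > 12 holds -> x = 17 - 4 = 13, total = 297 + 13 = 310.
Iteration 10: 13 > 12 holds -> x = 13 - 4 = 9, total = 310 + 9 = 319.
Iteration 11: 9 > 12 fails; recursion stops.
SUM(x) = 49 + 45 + 41 + 37 + 33 + 29 + 25 + 21 + 17 + 13 + 9 = 319.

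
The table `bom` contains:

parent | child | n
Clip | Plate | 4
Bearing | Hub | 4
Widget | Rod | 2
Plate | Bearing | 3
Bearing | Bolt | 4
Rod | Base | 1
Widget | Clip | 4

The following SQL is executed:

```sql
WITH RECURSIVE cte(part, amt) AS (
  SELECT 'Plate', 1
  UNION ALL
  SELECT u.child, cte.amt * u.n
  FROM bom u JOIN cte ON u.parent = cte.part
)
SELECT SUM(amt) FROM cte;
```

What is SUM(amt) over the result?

28

Base: (Plate, amt=1).
Iteration 1: components of {Plate} -> Bearing = 1*3 = 3.
Iteration 2: components of {Bearing} -> Bolt = 3*4 = 12, Hub = 3*4 = 12.
Iteration 3: no further components; recursion stops.
SUM(amt) = 1 + 3 + 12 + 12 = 28.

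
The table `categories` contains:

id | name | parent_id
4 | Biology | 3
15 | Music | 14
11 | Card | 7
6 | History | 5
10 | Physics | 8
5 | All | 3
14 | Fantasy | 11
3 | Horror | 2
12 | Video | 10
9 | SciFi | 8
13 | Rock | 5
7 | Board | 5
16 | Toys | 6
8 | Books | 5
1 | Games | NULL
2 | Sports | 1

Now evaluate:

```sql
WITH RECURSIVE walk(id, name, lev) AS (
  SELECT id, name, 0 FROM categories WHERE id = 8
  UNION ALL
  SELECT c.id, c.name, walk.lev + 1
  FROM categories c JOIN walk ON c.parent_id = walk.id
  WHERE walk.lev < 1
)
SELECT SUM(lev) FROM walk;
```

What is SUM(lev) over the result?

Base: id=8 (Books) at lev 0.
Iteration 1: rows with parent_id in {8} -> SciFi (id 9, lev 1), Physics (id 10, lev 1).
Iteration 2: lev < 1 fails for all current rows; recursion stops.
SUM(lev) = 0 + 1 + 1 = 2.

2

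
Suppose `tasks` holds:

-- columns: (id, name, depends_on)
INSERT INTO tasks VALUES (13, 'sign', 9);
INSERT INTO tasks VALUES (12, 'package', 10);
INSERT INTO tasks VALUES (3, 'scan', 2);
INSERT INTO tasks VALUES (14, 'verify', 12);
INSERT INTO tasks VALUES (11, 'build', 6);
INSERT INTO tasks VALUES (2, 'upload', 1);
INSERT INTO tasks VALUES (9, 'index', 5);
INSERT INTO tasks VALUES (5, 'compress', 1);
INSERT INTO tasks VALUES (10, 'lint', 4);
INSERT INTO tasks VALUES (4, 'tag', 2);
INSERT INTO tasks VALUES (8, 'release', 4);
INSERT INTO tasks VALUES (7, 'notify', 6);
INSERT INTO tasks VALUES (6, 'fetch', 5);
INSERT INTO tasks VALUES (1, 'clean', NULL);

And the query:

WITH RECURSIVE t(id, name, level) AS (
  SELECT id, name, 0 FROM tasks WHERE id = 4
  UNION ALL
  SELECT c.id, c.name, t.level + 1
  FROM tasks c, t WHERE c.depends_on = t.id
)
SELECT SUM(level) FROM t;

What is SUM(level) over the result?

7

Base: id=4 (tag) at level 0.
Iteration 1: rows with depends_on in {4} -> release (id 8, level 1), lint (id 10, level 1).
Iteration 2: rows with depends_on in {8,10} -> package (id 12, level 2).
Iteration 3: rows with depends_on in {12} -> verify (id 14, level 3).
Iteration 4: no rows with depends_on in {14}; recursion stops.
SUM(level) = 0 + 1 + 1 + 2 + 3 = 7.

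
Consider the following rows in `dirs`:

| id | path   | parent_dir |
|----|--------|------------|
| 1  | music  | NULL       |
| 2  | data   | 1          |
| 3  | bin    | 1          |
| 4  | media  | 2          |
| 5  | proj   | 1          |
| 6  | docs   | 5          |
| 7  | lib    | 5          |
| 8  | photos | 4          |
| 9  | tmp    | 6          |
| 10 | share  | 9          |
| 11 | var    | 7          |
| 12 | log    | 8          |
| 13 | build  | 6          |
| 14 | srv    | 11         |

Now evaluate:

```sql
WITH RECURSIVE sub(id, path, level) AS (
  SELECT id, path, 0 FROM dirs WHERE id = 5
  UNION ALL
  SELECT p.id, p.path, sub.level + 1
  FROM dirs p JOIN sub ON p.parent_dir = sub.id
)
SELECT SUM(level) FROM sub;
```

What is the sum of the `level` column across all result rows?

14

Base: id=5 (proj) at level 0.
Iteration 1: rows with parent_dir in {5} -> docs (id 6, level 1), lib (id 7, level 1).
Iteration 2: rows with parent_dir in {6,7} -> tmp (id 9, level 2), var (id 11, level 2), build (id 13, level 2).
Iteration 3: rows with parent_dir in {9,11,13} -> share (id 10, level 3), srv (id 14, level 3).
Iteration 4: no rows with parent_dir in {10,14}; recursion stops.
SUM(level) = 0 + 1 + 1 + 2 + 2 + 2 + 3 + 3 = 14.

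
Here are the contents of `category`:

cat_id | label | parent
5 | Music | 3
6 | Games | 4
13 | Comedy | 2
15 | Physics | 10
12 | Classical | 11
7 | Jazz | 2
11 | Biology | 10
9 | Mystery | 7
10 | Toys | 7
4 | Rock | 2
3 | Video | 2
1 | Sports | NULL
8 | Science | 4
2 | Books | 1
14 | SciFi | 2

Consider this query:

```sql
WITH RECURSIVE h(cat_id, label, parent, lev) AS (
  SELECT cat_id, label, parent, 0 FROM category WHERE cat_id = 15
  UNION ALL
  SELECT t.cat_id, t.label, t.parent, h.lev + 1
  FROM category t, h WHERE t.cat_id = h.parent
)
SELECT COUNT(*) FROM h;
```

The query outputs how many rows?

Base: cat_id=15 (Physics), parent=10, lev 0.
Iteration 1: join on cat_id=10 -> Toys (id 10, parent=7, lev 1).
Iteration 2: join on cat_id=7 -> Jazz (id 7, parent=2, lev 2).
Iteration 3: join on cat_id=2 -> Books (id 2, parent=1, lev 3).
Iteration 4: join on cat_id=1 -> Sports (id 1, parent=NULL, lev 4).
Iteration 5: parent is NULL; no match; recursion stops.
Total rows emitted: 5.

5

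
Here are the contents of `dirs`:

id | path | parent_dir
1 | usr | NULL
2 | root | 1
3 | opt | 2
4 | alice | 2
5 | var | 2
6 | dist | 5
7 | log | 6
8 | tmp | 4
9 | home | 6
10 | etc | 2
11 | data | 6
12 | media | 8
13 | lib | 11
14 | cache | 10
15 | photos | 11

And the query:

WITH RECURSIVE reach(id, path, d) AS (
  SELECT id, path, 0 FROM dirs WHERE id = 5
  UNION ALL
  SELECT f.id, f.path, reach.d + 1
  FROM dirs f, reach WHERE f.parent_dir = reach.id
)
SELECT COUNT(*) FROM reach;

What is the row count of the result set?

7

Base: id=5 (var) at d 0.
Iteration 1: rows with parent_dir in {5} -> dist (id 6, d 1).
Iteration 2: rows with parent_dir in {6} -> log (id 7, d 2), home (id 9, d 2), data (id 11, d 2).
Iteration 3: rows with parent_dir in {7,9,11} -> lib (id 13, d 3), photos (id 15, d 3).
Iteration 4: no rows with parent_dir in {13,15}; recursion stops.
Total rows emitted: 7.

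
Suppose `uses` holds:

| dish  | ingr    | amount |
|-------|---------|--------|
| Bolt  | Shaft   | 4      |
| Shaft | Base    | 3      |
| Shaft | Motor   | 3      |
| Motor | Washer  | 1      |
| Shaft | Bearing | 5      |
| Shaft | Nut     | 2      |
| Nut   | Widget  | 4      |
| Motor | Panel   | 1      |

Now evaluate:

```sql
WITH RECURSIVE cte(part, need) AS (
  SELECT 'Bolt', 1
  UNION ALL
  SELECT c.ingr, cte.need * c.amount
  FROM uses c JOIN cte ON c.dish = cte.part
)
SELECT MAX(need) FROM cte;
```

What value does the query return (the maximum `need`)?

Base: (Bolt, need=1).
Iteration 1: components of {Bolt} -> Shaft = 1*4 = 4.
Iteration 2: components of {Shaft} -> Base = 4*3 = 12, Bearing = 4*5 = 20, Motor = 4*3 = 12, Nut = 4*2 = 8.
Iteration 3: components of {Base,Bearing,Motor,Nut} -> Panel = 12*1 = 12, Washer = 12*1 = 12, Widget = 8*4 = 32.
Iteration 4: no further components; recursion stops.
need values: 1, 4, 12, 12, 20, 8, 12, 12, 32; the maximum is 32.

32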